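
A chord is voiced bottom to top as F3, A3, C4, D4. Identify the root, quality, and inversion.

D minor seventh, first inversion

The pitch classes F, A, C, D arrange in thirds as D–F–A–C: a D minor seventh chord.
F is the third of D minor seventh; third in the bass means first inversion (figured bass 6/5).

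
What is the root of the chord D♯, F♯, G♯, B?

Reordering D#, F#, G#, B into stacked thirds gives G#–B–D#–F#; the bottom of that stack, G#, is the root.

G#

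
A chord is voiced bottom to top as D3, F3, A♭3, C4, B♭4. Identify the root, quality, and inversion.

Bb dominant ninth, first inversion

The pitch classes D, F, Ab, C, Bb arrange in thirds as Bb–D–F–Ab–C: a Bb dominant ninth chord.
With the third (D) in the bass, the chord is in first inversion.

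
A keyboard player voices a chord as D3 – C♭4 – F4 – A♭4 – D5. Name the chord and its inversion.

The distinct note names are D, Cb, F, Ab. Stacked in thirds they read D–F–Ab–Cb, which is a diminished seventh chord on D.
With the root (D) in the bass, the chord is in root position (figured bass 7).

D diminished seventh, root position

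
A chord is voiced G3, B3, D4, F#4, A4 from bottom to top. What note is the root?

The distinct letter names are G, B, D, F#, A. Arranged as a stack of thirds they read G–B–D–F#–A, so G is the root (a G major ninth chord).

G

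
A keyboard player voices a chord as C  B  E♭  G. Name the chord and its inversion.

The pitch classes C, B, Eb, G arrange in thirds as C–Eb–G–B: a C minor-major seventh chord.
C is the root of C minor-major seventh; root in the bass means root position (figured bass 7).

C minor-major seventh, root position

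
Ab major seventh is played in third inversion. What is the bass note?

G

The seventh of Ab major seventh (Ab–C–Eb–G) is G; that is the bass in third inversion.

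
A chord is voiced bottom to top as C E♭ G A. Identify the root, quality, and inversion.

A half-diminished seventh, first inversion

Reducing to letter names: C, Eb, G, A. These stack in thirds as A–C–Eb–G — an A half-diminished seventh chord.
With the third (C) in the bass, the chord is in first inversion (figured bass 6/5).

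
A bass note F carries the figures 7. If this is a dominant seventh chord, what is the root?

The figures 7 mean the root of the chord is in the bass. If F is the root of a dominant seventh chord, the root is F (chord tones F–A–C–Eb).

F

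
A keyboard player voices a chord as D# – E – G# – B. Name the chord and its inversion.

E major seventh, third inversion

The distinct note names are D#, E, G#, B. Stacked in thirds they read E–G#–B–D#, which is a major seventh chord on E.
With the seventh (D#) in the bass, the chord is in third inversion (figured bass 4/2).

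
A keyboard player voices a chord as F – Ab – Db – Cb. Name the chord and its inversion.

Db dominant seventh, first inversion

The distinct note names are F, Ab, Db, Cb. Stacked in thirds they read Db–F–Ab–Cb, which is a dominant seventh chord on Db.
F is the third of Db dominant seventh; third in the bass means first inversion (figured bass 6/5).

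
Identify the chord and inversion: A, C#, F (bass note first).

F augmented, first inversion

The pitch classes A, C#, F arrange in thirds as F–A–C#: an F augmented triad.
With the third (A) in the bass, the chord is in first inversion (figured bass 6).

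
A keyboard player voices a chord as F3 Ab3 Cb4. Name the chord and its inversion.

Reducing to letter names: F, Ab, Cb. These stack in thirds as F–Ab–Cb — an F diminished triad.
F is the root of F diminished; root in the bass means root position (figured bass 5/3).

F diminished, root position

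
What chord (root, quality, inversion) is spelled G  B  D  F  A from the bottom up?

Reducing to letter names: G, B, D, F, A. These stack in thirds as G–B–D–F–A — a G dominant ninth chord.
The lowest note is G, the root of the chord, so this is root position.

G dominant ninth, root position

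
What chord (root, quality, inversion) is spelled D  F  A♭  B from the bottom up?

Reducing to letter names: D, F, Ab, B. These stack in thirds as B–D–F–Ab — a B diminished seventh chord.
With the third (D) in the bass, the chord is in first inversion (figured bass 6/5).

B diminished seventh, first inversion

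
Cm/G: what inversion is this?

second inversion

Cm/G means C minor with G in the bass. G is the fifth of C minor (C–Eb–G), so this is second inversion.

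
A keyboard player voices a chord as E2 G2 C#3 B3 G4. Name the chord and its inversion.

The distinct note names are E, G, C#, B. Stacked in thirds they read C#–E–G–B, which is a half-diminished seventh chord on C#.
E is the third of C# half-diminished seventh; third in the bass means first inversion (figured bass 6/5).

C# half-diminished seventh, first inversion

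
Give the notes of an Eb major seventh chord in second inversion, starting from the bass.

Bb, D, Eb, G

The chord tones are Eb–G–Bb–D. With the fifth (Bb) lowest for second inversion: Bb, D, Eb, G.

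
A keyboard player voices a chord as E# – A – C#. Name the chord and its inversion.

A augmented, second inversion

The pitch classes E#, A, C# arrange in thirds as A–C#–E#: an A augmented triad.
E# is the fifth of A augmented; fifth in the bass means second inversion (figured bass 6/4).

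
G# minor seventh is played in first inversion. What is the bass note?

B

In first inversion the third is lowest. For G# minor seventh (G#–B–D#–F#) that is B.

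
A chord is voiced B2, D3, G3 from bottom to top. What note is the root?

G

Reordering B, D, G into stacked thirds gives G–B–D; the bottom of that stack, G, is the root.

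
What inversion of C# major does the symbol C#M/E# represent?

first inversion

C#M/E# means C# major with E# in the bass. E# is the third of C# major (C#–E#–G#), so this is first inversion.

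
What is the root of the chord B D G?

G

Reordering B, D, G into stacked thirds gives G–B–D; the bottom of that stack, G, is the root.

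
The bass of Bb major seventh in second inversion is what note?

Bb major seventh is Bb–D–F–A. Second inversion places the fifth in the bass: F.

F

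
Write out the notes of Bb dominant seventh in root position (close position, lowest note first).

Bb, D, F, Ab

Bb dominant seventh is Bb–D–F–Ab. Root position puts the root (Bb) in the bass, with the remaining tones above: Bb, D, F, Ab.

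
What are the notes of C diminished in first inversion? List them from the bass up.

C diminished is C–Eb–Gb. First inversion puts the third (Eb) in the bass, with the remaining tones above: Eb, Gb, C.

Eb, Gb, C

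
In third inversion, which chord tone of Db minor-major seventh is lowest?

C

Db minor-major seventh is Db–Fb–Ab–C. Third inversion places the seventh in the bass: C.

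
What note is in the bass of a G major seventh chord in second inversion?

D

The fifth of G major seventh (G–B–D–F#) is D; that is the bass in second inversion.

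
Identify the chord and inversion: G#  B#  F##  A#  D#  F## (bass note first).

The pitch classes G#, B#, F##, A#, D# arrange in thirds as G#–B#–D#–F##–A#: a G# major ninth chord.
G# is the root of G# major ninth; root in the bass means root position.

G# major ninth, root position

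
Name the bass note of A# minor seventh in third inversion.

G#

The seventh of A# minor seventh (A#–C#–E#–G#) is G#; that is the bass in third inversion.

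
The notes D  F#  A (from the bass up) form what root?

D

Reordering D, F#, A into stacked thirds gives D–F#–A; the bottom of that stack, D, is the root.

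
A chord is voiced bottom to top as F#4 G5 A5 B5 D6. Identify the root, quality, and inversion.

The pitch classes F#, G, A, B, D arrange in thirds as G–B–D–F#–A: a G major ninth chord.
F# is the seventh of G major ninth; seventh in the bass means third inversion.

G major ninth, third inversion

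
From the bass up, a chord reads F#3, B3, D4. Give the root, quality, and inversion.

B minor, second inversion

The pitch classes F#, B, D arrange in thirds as B–D–F#: a B minor triad.
F# is the fifth of B minor; fifth in the bass means second inversion (figured bass 6/4).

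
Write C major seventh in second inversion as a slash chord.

Cmaj7/G

Second inversion of C major seventh has the fifth (G) in the bass. As a slash chord: Cmaj7/G.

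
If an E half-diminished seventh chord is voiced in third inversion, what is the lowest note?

In third inversion the seventh is lowest. For E half-diminished seventh (E–G–Bb–D) that is D.

D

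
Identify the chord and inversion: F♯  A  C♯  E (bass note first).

F# minor seventh, root position

Reducing to letter names: F#, A, C#, E. These stack in thirds as F#–A–C#–E — an F# minor seventh chord.
The lowest note is F#, the root of the chord, so this is root position (figured bass 7).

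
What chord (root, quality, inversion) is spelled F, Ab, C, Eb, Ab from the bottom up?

F minor seventh, root position

Reducing to letter names: F, Ab, C, Eb. These stack in thirds as F–Ab–C–Eb — an F minor seventh chord.
With the root (F) in the bass, the chord is in root position (figured bass 7).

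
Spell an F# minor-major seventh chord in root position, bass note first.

F# minor-major seventh is F#–A–C#–E#. Root position puts the root (F#) in the bass, with the remaining tones above: F#, A, C#, E#.

F#, A, C#, E#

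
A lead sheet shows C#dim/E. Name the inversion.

first inversion

C#dim/E means C# diminished with E in the bass. E is the third of C# diminished (C#–E–G), so this is first inversion.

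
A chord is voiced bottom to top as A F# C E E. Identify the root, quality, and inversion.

F# half-diminished seventh, first inversion

Reducing to letter names: A, F#, C, E. These stack in thirds as F#–A–C–E — an F# half-diminished seventh chord.
The lowest note is A, the third of the chord, so this is first inversion (figured bass 6/5).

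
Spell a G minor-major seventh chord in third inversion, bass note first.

F#, G, Bb, D

The chord tones are G–Bb–D–F#. With the seventh (F#) lowest for third inversion: F#, G, Bb, D.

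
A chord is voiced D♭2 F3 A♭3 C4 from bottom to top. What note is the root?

Db

The distinct letter names are Db, F, Ab, C. Arranged as a stack of thirds they read Db–F–Ab–C, so Db is the root (a Db major seventh chord).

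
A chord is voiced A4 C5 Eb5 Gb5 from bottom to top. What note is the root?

A

A, C, Eb, Gb are the tones of an A diminished seventh chord (A–C–Eb–Gb), making A the root.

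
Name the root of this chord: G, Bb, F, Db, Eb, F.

G, Bb, F, Db, Eb are the tones of an Eb dominant ninth chord (Eb–G–Bb–Db–F), making Eb the root.

Eb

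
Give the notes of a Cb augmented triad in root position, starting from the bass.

Spelling Cb augmented: Cb–Eb–G. In root position the root is bass, giving Cb, Eb, G from the bottom.

Cb, Eb, G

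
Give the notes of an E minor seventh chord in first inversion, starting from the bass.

G, B, D, E

The chord tones are E–G–B–D. With the third (G) lowest for first inversion: G, B, D, E.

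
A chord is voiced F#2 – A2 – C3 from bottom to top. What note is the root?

F#

The distinct letter names are F#, A, C. Arranged as a stack of thirds they read F#–A–C, so F# is the root (an F# diminished triad).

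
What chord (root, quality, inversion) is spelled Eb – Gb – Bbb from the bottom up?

Eb diminished, root position

The distinct note names are Eb, Gb, Bbb. Stacked in thirds they read Eb–Gb–Bbb, which is a diminished triad on Eb.
The lowest note is Eb, the root of the chord, so this is root position (figured bass 5/3).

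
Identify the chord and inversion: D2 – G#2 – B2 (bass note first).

G# diminished, second inversion

The pitch classes D, G#, B arrange in thirds as G#–B–D: a G# diminished triad.
D is the fifth of G# diminished; fifth in the bass means second inversion (figured bass 6/4).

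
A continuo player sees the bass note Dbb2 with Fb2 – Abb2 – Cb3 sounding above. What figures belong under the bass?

The notes Dbb, Fb, Abb, Cb stack in thirds as Dbb–Fb–Abb–Cb — a Dbb major seventh chord. The bass Dbb is the root, so this is root position: figured 7.

7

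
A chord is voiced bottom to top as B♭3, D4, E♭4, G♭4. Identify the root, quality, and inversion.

Eb minor-major seventh, second inversion

Reducing to letter names: Bb, D, Eb, Gb. These stack in thirds as Eb–Gb–Bb–D — an Eb minor-major seventh chord.
With the fifth (Bb) in the bass, the chord is in second inversion (figured bass 4/3).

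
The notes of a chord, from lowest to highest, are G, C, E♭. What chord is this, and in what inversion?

C minor, second inversion

The distinct note names are G, C, Eb. Stacked in thirds they read C–Eb–G, which is a minor triad on C.
With the fifth (G) in the bass, the chord is in second inversion (figured bass 6/4).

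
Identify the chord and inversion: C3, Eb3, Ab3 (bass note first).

Ab major, first inversion

The pitch classes C, Eb, Ab arrange in thirds as Ab–C–Eb: an Ab major triad.
With the third (C) in the bass, the chord is in first inversion (figured bass 6).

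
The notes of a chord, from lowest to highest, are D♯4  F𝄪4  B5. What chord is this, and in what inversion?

B augmented, first inversion

Reducing to letter names: D#, F##, B. These stack in thirds as B–D#–F## — a B augmented triad.
D# is the third of B augmented; third in the bass means first inversion (figured bass 6).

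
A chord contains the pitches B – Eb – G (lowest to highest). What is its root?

Eb

B, Eb, G are the tones of an Eb augmented triad (Eb–G–B), making Eb the root.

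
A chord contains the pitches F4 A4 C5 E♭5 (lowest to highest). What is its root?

F, A, C, Eb are the tones of an F dominant seventh chord (F–A–C–Eb), making F the root.

F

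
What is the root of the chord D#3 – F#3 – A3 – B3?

D#, F#, A, B are the tones of a B dominant seventh chord (B–D#–F#–A), making B the root.

B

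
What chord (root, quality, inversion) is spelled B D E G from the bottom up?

The distinct note names are B, D, E, G. Stacked in thirds they read E–G–B–D, which is a minor seventh chord on E.
With the fifth (B) in the bass, the chord is in second inversion (figured bass 4/3).

E minor seventh, second inversion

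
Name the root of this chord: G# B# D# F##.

The distinct letter names are G#, B#, D#, F##. Arranged as a stack of thirds they read G#–B#–D#–F##, so G# is the root (a G# major seventh chord).

G#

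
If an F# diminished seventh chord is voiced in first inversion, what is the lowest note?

A

F# diminished seventh is F#–A–C–Eb. First inversion places the third in the bass: A.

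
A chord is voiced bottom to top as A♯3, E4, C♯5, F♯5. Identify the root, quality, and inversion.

F# dominant seventh, first inversion

Reducing to letter names: A#, E, C#, F#. These stack in thirds as F#–A#–C#–E — an F# dominant seventh chord.
With the third (A#) in the bass, the chord is in first inversion (figured bass 6/5).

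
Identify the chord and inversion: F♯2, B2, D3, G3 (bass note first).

G major seventh, third inversion

Reducing to letter names: F#, B, D, G. These stack in thirds as G–B–D–F# — a G major seventh chord.
The lowest note is F#, the seventh of the chord, so this is third inversion (figured bass 4/2).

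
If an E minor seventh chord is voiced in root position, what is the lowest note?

The root of E minor seventh (E–G–B–D) is E; that is the bass in root position.

E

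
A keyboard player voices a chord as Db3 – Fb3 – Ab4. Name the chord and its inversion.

The pitch classes Db, Fb, Ab arrange in thirds as Db–Fb–Ab: a Db minor triad.
With the root (Db) in the bass, the chord is in root position (figured bass 5/3).

Db minor, root position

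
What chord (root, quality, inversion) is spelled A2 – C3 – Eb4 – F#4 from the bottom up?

F# diminished seventh, first inversion

The distinct note names are A, C, Eb, F#. Stacked in thirds they read F#–A–C–Eb, which is a diminished seventh chord on F#.
A is the third of F# diminished seventh; third in the bass means first inversion (figured bass 6/5).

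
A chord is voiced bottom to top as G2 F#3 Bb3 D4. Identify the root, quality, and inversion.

Reducing to letter names: G, F#, Bb, D. These stack in thirds as G–Bb–D–F# — a G minor-major seventh chord.
G is the root of G minor-major seventh; root in the bass means root position (figured bass 7).

G minor-major seventh, root position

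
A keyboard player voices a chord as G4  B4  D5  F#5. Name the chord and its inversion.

The pitch classes G, B, D, F# arrange in thirds as G–B–D–F#: a G major seventh chord.
G is the root of G major seventh; root in the bass means root position (figured bass 7).

G major seventh, root position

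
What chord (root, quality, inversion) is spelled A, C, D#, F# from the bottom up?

The pitch classes A, C, D#, F# arrange in thirds as D#–F#–A–C: a D# diminished seventh chord.
The lowest note is A, the fifth of the chord, so this is second inversion (figured bass 4/3).

D# diminished seventh, second inversion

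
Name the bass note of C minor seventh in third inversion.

The seventh of C minor seventh (C–Eb–G–Bb) is Bb; that is the bass in third inversion.

Bb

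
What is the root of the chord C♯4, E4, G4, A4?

The distinct letter names are C#, E, G, A. Arranged as a stack of thirds they read A–C#–E–G, so A is the root (an A dominant seventh chord).

A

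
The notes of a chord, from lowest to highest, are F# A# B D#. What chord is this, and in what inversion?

B major seventh, second inversion

Reducing to letter names: F#, A#, B, D#. These stack in thirds as B–D#–F#–A# — a B major seventh chord.
The lowest note is F#, the fifth of the chord, so this is second inversion (figured bass 4/3).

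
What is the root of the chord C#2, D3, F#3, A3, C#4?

The distinct letter names are C#, D, F#, A. Arranged as a stack of thirds they read D–F#–A–C#, so D is the root (a D major seventh chord).

D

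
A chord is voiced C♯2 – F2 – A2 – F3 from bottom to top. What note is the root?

F

The distinct letter names are C#, F, A. Arranged as a stack of thirds they read F–A–C#, so F is the root (an F augmented triad).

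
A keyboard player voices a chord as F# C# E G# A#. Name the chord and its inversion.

The pitch classes F#, C#, E, G#, A# arrange in thirds as F#–A#–C#–E–G#: an F# dominant ninth chord.
The lowest note is F#, the root of the chord, so this is root position.

F# dominant ninth, root position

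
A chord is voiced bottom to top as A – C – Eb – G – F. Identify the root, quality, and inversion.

F dominant ninth, first inversion

The pitch classes A, C, Eb, G, F arrange in thirds as F–A–C–Eb–G: an F dominant ninth chord.
With the third (A) in the bass, the chord is in first inversion.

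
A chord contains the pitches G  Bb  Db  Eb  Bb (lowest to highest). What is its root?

Eb

G, Bb, Db, Eb are the tones of an Eb dominant seventh chord (Eb–G–Bb–Db), making Eb the root.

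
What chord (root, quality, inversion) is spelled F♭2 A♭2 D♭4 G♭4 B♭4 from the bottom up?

Reducing to letter names: Fb, Ab, Db, Gb, Bb. These stack in thirds as Gb–Bb–Db–Fb–Ab — a Gb dominant ninth chord.
With the seventh (Fb) in the bass, the chord is in third inversion.

Gb dominant ninth, third inversion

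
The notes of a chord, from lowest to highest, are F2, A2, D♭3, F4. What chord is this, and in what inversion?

Db augmented, first inversion

The pitch classes F, A, Db arrange in thirds as Db–F–A: a Db augmented triad.
With the third (F) in the bass, the chord is in first inversion (figured bass 6).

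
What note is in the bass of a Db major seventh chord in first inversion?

Db major seventh is Db–F–Ab–C. First inversion places the third in the bass: F.

F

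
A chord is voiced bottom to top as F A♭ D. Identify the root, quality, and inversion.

Reducing to letter names: F, Ab, D. These stack in thirds as D–F–Ab — a D diminished triad.
With the third (F) in the bass, the chord is in first inversion (figured bass 6).

D diminished, first inversion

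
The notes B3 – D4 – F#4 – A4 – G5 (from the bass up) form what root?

The distinct letter names are B, D, F#, A, G. Arranged as a stack of thirds they read G–B–D–F#–A, so G is the root (a G major ninth chord).

G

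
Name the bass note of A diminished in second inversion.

The fifth of A diminished (A–C–Eb) is Eb; that is the bass in second inversion.

Eb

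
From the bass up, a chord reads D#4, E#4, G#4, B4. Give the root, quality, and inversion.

E# half-diminished seventh, third inversion

Reducing to letter names: D#, E#, G#, B. These stack in thirds as E#–G#–B–D# — an E# half-diminished seventh chord.
The lowest note is D#, the seventh of the chord, so this is third inversion (figured bass 4/2).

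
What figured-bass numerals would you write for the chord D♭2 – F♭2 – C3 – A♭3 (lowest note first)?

7

The notes Db, Fb, C, Ab stack in thirds as Db–Fb–Ab–C — a Db minor-major seventh chord. The bass Db is the root, so this is root position: figured 7.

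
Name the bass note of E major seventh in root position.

E

The root of E major seventh (E–G#–B–D#) is E; that is the bass in root position.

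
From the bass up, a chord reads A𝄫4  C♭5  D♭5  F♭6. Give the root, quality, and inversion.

Db half-diminished seventh, second inversion

The pitch classes Abb, Cb, Db, Fb arrange in thirds as Db–Fb–Abb–Cb: a Db half-diminished seventh chord.
Abb is the fifth of Db half-diminished seventh; fifth in the bass means second inversion (figured bass 4/3).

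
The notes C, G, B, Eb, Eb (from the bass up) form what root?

C

C, G, B, Eb are the tones of a C minor-major seventh chord (C–Eb–G–B), making C the root.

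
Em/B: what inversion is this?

Em/B means E minor with B in the bass. B is the fifth of E minor (E–G–B), so this is second inversion.

second inversion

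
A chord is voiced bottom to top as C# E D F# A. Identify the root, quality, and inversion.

D major ninth, third inversion

The pitch classes C#, E, D, F#, A arrange in thirds as D–F#–A–C#–E: a D major ninth chord.
C# is the seventh of D major ninth; seventh in the bass means third inversion.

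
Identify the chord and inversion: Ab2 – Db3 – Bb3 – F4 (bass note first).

Reducing to letter names: Ab, Db, Bb, F. These stack in thirds as Bb–Db–F–Ab — a Bb minor seventh chord.
The lowest note is Ab, the seventh of the chord, so this is third inversion (figured bass 4/2).

Bb minor seventh, third inversion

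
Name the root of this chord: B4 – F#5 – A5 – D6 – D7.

B

B, F#, A, D are the tones of a B minor seventh chord (B–D–F#–A), making B the root.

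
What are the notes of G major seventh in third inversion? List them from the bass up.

F#, G, B, D

G major seventh is G–B–D–F#. Third inversion puts the seventh (F#) in the bass, with the remaining tones above: F#, G, B, D.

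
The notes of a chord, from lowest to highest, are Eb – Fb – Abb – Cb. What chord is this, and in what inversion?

Fb minor-major seventh, third inversion

The distinct note names are Eb, Fb, Abb, Cb. Stacked in thirds they read Fb–Abb–Cb–Eb, which is a minor-major seventh chord on Fb.
With the seventh (Eb) in the bass, the chord is in third inversion (figured bass 4/2).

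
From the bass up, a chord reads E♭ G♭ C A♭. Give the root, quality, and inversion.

Ab dominant seventh, second inversion

The distinct note names are Eb, Gb, C, Ab. Stacked in thirds they read Ab–C–Eb–Gb, which is a dominant seventh chord on Ab.
The lowest note is Eb, the fifth of the chord, so this is second inversion (figured bass 4/3).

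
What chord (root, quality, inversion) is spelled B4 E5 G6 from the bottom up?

E minor, second inversion

Reducing to letter names: B, E, G. These stack in thirds as E–G–B — an E minor triad.
With the fifth (B) in the bass, the chord is in second inversion (figured bass 6/4).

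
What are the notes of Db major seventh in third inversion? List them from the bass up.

Spelling Db major seventh: Db–F–Ab–C. In third inversion the seventh is bass, giving C, Db, F, Ab from the bottom.

C, Db, F, Ab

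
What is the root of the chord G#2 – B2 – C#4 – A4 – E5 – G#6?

A

G#, B, C#, A, E are the tones of an A major ninth chord (A–C#–E–G#–B), making A the root.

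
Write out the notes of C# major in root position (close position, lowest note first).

Spelling C# major: C#–E#–G#. In root position the root is bass, giving C#, E#, G# from the bottom.

C#, E#, G#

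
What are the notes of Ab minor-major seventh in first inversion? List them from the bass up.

Ab minor-major seventh is Ab–Cb–Eb–G. First inversion puts the third (Cb) in the bass, with the remaining tones above: Cb, Eb, G, Ab.

Cb, Eb, G, Ab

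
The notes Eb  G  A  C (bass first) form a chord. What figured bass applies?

4/3

The notes Eb, G, A, C stack in thirds as A–C–Eb–G — an A half-diminished seventh chord. The bass Eb is the fifth, so this is second inversion: figured 4/3.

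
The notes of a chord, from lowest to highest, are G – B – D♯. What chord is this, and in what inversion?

G augmented, root position

Reducing to letter names: G, B, D#. These stack in thirds as G–B–D# — a G augmented triad.
With the root (G) in the bass, the chord is in root position (figured bass 5/3).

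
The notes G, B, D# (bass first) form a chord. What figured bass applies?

5/3

The notes G, B, D# stack in thirds as G–B–D# — a G augmented triad. The bass G is the root, so this is root position: figured 5/3.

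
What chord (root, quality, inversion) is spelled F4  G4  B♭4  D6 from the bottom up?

G minor seventh, third inversion

The distinct note names are F, G, Bb, D. Stacked in thirds they read G–Bb–D–F, which is a minor seventh chord on G.
With the seventh (F) in the bass, the chord is in third inversion (figured bass 4/2).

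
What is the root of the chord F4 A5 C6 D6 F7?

D

The distinct letter names are F, A, C, D. Arranged as a stack of thirds they read D–F–A–C, so D is the root (a D minor seventh chord).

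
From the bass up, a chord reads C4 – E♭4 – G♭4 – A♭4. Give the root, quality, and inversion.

Reducing to letter names: C, Eb, Gb, Ab. These stack in thirds as Ab–C–Eb–Gb — an Ab dominant seventh chord.
The lowest note is C, the third of the chord, so this is first inversion (figured bass 6/5).

Ab dominant seventh, first inversion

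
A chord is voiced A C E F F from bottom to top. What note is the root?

The distinct letter names are A, C, E, F. Arranged as a stack of thirds they read F–A–C–E, so F is the root (an F major seventh chord).

F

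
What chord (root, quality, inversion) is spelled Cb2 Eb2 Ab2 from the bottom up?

Ab minor, first inversion

The pitch classes Cb, Eb, Ab arrange in thirds as Ab–Cb–Eb: an Ab minor triad.
With the third (Cb) in the bass, the chord is in first inversion (figured bass 6).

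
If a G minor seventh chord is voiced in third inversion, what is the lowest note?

F

In third inversion the seventh is lowest. For G minor seventh (G–Bb–D–F) that is F.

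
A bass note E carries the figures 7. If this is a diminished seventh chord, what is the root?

E

The figures 7 mean the root of the chord is in the bass. If E is the root of a diminished seventh chord, the root is E (chord tones E–G–Bb–Db).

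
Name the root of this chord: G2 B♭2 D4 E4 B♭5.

G, Bb, D, E are the tones of an E half-diminished seventh chord (E–G–Bb–D), making E the root.

E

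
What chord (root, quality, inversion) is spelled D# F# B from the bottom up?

The pitch classes D#, F#, B arrange in thirds as B–D#–F#: a B major triad.
With the third (D#) in the bass, the chord is in first inversion (figured bass 6).

B major, first inversion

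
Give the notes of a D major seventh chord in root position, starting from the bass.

D, F#, A, C#

D major seventh is D–F#–A–C#. Root position puts the root (D) in the bass, with the remaining tones above: D, F#, A, C#.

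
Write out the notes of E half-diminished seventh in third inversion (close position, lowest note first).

E half-diminished seventh is E–G–Bb–D. Third inversion puts the seventh (D) in the bass, with the remaining tones above: D, E, G, Bb.

D, E, G, Bb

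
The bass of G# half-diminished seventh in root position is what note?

In root position the root is lowest. For G# half-diminished seventh (G#–B–D–F#) that is G#.

G#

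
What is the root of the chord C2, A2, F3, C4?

The distinct letter names are C, A, F. Arranged as a stack of thirds they read F–A–C, so F is the root (an F major triad).

F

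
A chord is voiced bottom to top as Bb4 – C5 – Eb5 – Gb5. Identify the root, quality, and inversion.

The distinct note names are Bb, C, Eb, Gb. Stacked in thirds they read C–Eb–Gb–Bb, which is a half-diminished seventh chord on C.
The lowest note is Bb, the seventh of the chord, so this is third inversion (figured bass 4/2).

C half-diminished seventh, third inversion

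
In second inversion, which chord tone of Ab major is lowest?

In second inversion the fifth is lowest. For Ab major (Ab–C–Eb) that is Eb.

Eb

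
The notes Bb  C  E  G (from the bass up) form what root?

C

Bb, C, E, G are the tones of a C dominant seventh chord (C–E–G–Bb), making C the root.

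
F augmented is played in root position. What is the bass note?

F

In root position the root is lowest. For F augmented (F–A–C#) that is F.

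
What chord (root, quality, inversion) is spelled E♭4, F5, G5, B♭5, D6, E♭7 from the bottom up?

Reducing to letter names: Eb, F, G, Bb, D. These stack in thirds as Eb–G–Bb–D–F — an Eb major ninth chord.
Eb is the root of Eb major ninth; root in the bass means root position.

Eb major ninth, root position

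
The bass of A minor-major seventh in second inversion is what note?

E

A minor-major seventh is A–C–E–G#. Second inversion places the fifth in the bass: E.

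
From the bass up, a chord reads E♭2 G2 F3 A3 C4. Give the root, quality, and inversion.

The distinct note names are Eb, G, F, A, C. Stacked in thirds they read F–A–C–Eb–G, which is a dominant ninth chord on F.
Eb is the seventh of F dominant ninth; seventh in the bass means third inversion.

F dominant ninth, third inversion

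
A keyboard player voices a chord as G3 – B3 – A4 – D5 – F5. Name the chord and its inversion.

Reducing to letter names: G, B, A, D, F. These stack in thirds as G–B–D–F–A — a G dominant ninth chord.
G is the root of G dominant ninth; root in the bass means root position.

G dominant ninth, root position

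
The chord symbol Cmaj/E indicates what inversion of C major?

first inversion

Cmaj/E means C major with E in the bass. E is the third of C major (C–E–G), so this is first inversion.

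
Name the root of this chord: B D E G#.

The distinct letter names are B, D, E, G#. Arranged as a stack of thirds they read E–G#–B–D, so E is the root (an E dominant seventh chord).

E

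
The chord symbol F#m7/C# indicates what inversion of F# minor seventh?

second inversion

F#m7/C# means F# minor seventh with C# in the bass. C# is the fifth of F# minor seventh (F#–A–C#–E), so this is second inversion.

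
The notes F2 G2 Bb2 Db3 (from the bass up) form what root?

F, G, Bb, Db are the tones of a G half-diminished seventh chord (G–Bb–Db–F), making G the root.

G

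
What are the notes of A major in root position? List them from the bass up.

The chord tones are A–C#–E. With the root (A) lowest for root position: A, C#, E.

A, C#, E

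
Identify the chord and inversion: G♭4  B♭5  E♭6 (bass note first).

Eb minor, first inversion

Reducing to letter names: Gb, Bb, Eb. These stack in thirds as Eb–Gb–Bb — an Eb minor triad.
With the third (Gb) in the bass, the chord is in first inversion (figured bass 6).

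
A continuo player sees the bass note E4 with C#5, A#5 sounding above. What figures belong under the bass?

The notes E, C#, A# stack in thirds as A#–C#–E — an A# diminished triad. The bass E is the fifth, so this is second inversion: figured 6/4.

6/4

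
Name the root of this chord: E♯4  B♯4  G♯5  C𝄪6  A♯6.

A#

E#, B#, G#, C##, A# are the tones of an A# dominant ninth chord (A#–C##–E#–G#–B#), making A# the root.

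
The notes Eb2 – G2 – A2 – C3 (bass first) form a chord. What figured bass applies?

The notes Eb, G, A, C stack in thirds as A–C–Eb–G — an A half-diminished seventh chord. The bass Eb is the fifth, so this is second inversion: figured 4/3.

4/3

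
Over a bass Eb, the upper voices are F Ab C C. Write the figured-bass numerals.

The notes Eb, F, Ab, C stack in thirds as F–Ab–C–Eb — an F minor seventh chord. The bass Eb is the seventh, so this is third inversion: figured 4/2.

4/2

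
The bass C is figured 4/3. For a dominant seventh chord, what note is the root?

F

The figures 4/3 mean the fifth of the chord is in the bass. If C is the fifth of a dominant seventh chord, the root is F (chord tones F–A–C–Eb).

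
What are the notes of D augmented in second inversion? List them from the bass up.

A#, D, F#

The chord tones are D–F#–A#. With the fifth (A#) lowest for second inversion: A#, D, F#.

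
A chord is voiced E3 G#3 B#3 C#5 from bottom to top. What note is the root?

C#

Reordering E, G#, B#, C# into stacked thirds gives C#–E–G#–B#; the bottom of that stack, C#, is the root.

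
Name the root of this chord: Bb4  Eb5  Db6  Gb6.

Eb

The distinct letter names are Bb, Eb, Db, Gb. Arranged as a stack of thirds they read Eb–Gb–Bb–Db, so Eb is the root (an Eb minor seventh chord).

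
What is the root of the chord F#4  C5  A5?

The distinct letter names are F#, C, A. Arranged as a stack of thirds they read F#–A–C, so F# is the root (an F# diminished triad).

F#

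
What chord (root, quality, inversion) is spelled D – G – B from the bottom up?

The distinct note names are D, G, B. Stacked in thirds they read G–B–D, which is a major triad on G.
The lowest note is D, the fifth of the chord, so this is second inversion (figured bass 6/4).

G major, second inversion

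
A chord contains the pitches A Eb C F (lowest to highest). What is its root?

F

A, Eb, C, F are the tones of an F dominant seventh chord (F–A–C–Eb), making F the root.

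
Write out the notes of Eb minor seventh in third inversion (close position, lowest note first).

Db, Eb, Gb, Bb

Eb minor seventh is Eb–Gb–Bb–Db. Third inversion puts the seventh (Db) in the bass, with the remaining tones above: Db, Eb, Gb, Bb.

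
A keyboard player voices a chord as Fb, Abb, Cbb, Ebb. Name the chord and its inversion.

Reducing to letter names: Fb, Abb, Cbb, Ebb. These stack in thirds as Fb–Abb–Cbb–Ebb — an Fb half-diminished seventh chord.
With the root (Fb) in the bass, the chord is in root position (figured bass 7).

Fb half-diminished seventh, root position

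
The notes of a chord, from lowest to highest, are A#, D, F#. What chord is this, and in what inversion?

Reducing to letter names: A#, D, F#. These stack in thirds as D–F#–A# — a D augmented triad.
The lowest note is A#, the fifth of the chord, so this is second inversion (figured bass 6/4).

D augmented, second inversion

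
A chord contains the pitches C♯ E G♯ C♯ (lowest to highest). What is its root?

C#

The distinct letter names are C#, E, G#. Arranged as a stack of thirds they read C#–E–G#, so C# is the root (a C# minor triad).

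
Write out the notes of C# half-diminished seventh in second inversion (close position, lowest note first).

G, B, C#, E

The chord tones are C#–E–G–B. With the fifth (G) lowest for second inversion: G, B, C#, E.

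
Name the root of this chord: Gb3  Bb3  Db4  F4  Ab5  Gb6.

Gb

The distinct letter names are Gb, Bb, Db, F, Ab. Arranged as a stack of thirds they read Gb–Bb–Db–F–Ab, so Gb is the root (a Gb major ninth chord).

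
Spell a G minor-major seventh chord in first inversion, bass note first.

G minor-major seventh is G–Bb–D–F#. First inversion puts the third (Bb) in the bass, with the remaining tones above: Bb, D, F#, G.

Bb, D, F#, G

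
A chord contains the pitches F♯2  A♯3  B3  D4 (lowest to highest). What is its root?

Reordering F#, A#, B, D into stacked thirds gives B–D–F#–A#; the bottom of that stack, B, is the root.

B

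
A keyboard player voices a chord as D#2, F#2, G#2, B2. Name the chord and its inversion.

The pitch classes D#, F#, G#, B arrange in thirds as G#–B–D#–F#: a G# minor seventh chord.
With the fifth (D#) in the bass, the chord is in second inversion (figured bass 4/3).

G# minor seventh, second inversion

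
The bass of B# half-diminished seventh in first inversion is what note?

D#

B# half-diminished seventh is B#–D#–F#–A#. First inversion places the third in the bass: D#.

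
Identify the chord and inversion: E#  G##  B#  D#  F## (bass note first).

E# dominant ninth, root position

The distinct note names are E#, G##, B#, D#, F##. Stacked in thirds they read E#–G##–B#–D#–F##, which is a dominant ninth chord on E#.
The lowest note is E#, the root of the chord, so this is root position.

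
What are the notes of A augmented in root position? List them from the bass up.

A, C#, E#

The chord tones are A–C#–E#. With the root (A) lowest for root position: A, C#, E#.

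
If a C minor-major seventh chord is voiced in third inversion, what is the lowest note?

C minor-major seventh is C–Eb–G–B. Third inversion places the seventh in the bass: B.

B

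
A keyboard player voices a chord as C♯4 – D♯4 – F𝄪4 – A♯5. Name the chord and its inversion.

D# dominant seventh, third inversion

The distinct note names are C#, D#, F##, A#. Stacked in thirds they read D#–F##–A#–C#, which is a dominant seventh chord on D#.
C# is the seventh of D# dominant seventh; seventh in the bass means third inversion (figured bass 4/2).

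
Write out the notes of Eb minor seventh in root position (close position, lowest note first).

Eb, Gb, Bb, Db

Spelling Eb minor seventh: Eb–Gb–Bb–Db. In root position the root is bass, giving Eb, Gb, Bb, Db from the bottom.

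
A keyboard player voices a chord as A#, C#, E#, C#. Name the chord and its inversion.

A# minor, root position

The pitch classes A#, C#, E# arrange in thirds as A#–C#–E#: an A# minor triad.
A# is the root of A# minor; root in the bass means root position (figured bass 5/3).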